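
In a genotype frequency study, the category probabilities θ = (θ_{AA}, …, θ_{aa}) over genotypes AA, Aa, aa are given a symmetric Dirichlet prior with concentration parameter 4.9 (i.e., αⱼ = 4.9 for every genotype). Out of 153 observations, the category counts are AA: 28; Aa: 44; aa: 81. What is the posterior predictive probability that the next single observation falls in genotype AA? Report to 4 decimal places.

0.1962

The Dirichlet prior is conjugate to the Multinomial likelihood: each posterior αⱼ = prior αⱼ + observed count nⱼ.
Posterior concentration: (32.9, 48.9, 85.9), total = 167.7.
P(next = AA | data) = α_{AA}/Σα = 0.1962.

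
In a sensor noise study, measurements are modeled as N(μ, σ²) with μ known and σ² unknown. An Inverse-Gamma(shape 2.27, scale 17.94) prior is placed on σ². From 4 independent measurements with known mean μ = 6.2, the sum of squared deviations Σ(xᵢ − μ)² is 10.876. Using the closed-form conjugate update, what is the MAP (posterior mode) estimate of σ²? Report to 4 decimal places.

With known mean μ and an Inverse-Gamma(α, β) prior on σ², the Normal likelihood is conjugate: posterior is Inv-Gamma(α + n/2, β + Σ(xᵢ−μ)²/2).
Posterior: Inv-Gamma(2.27 + 4/2, 17.94 + 10.876/2) = Inv-Gamma(4.27, 23.3780).
Mode = β/(α+1) = 23.3780/5.27 = 4.4361.

4.4361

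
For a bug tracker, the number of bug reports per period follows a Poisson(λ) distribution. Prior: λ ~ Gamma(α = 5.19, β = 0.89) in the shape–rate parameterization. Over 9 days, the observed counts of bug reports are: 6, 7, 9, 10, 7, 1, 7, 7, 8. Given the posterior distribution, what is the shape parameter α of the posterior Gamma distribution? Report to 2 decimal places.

With a Gamma(shape α, rate β) prior, the Poisson likelihood is conjugate: the posterior is Gamma(α + ΣXᵢ, β + n).
Sum of counts S = 62 over n = 9 days.
Posterior: Gamma(α+S, β+n) = Gamma(5.19+62, 0.89+9) = Gamma(67.19, 9.89).
Posterior α = 67.19.

67.19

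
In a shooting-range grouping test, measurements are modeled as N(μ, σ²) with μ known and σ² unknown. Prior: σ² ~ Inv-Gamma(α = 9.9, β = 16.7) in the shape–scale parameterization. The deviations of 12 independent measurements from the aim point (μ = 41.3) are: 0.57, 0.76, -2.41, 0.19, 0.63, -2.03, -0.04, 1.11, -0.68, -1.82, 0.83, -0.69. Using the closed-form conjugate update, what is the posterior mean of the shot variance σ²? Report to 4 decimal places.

With known mean μ and an Inverse-Gamma(α, β) prior on σ², the Normal likelihood is conjugate: posterior is Inv-Gamma(α + n/2, β + Σ(xᵢ−μ)²/2).
Σ(xᵢ−μ)² = (0.57)² + (0.76)² + (-2.41)² + (0.19)² + (0.63)² + (-2.03)² + (-0.04)² + (1.11)² + (-0.68)² + (-1.82)² + (0.83)² + (-0.69)² = 17.4380.
Posterior: Inv-Gamma(9.9 + 12/2, 16.7 + 17.4380/2) = Inv-Gamma(15.90, 25.41900).
E[σ²|data] = β/(α−1) = 25.41900/14.90 = 1.7060.

1.7060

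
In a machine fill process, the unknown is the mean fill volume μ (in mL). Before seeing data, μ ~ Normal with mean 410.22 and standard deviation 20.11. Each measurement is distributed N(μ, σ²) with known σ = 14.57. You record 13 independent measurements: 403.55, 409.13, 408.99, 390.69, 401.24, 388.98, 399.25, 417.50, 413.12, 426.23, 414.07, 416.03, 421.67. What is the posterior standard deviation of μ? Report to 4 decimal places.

3.9618

For Normal data with known variance σ², a Normal(μ₀, σ₀²) prior on μ is conjugate. Posterior precision = 1/σ₀² + n/σ²; posterior mean is the precision-weighted average of μ₀ and x̄.
σ₀² = 20.11² = 404.4121, σ² = 14.57² = 212.2849; σ² + n·σ₀² = 212.2849 + 13·404.4121 = 5469.6422.
Posterior precision = 1/σ₀² + n/σ² = 1/404.4121 + 13/212.2849 = (σ² + n·σ₀²)/(σ₀²σ²) = 5469.6422/(404.4121·212.2849); posterior variance σₙ² = σ₀²σ²/(σ² + n·σ₀²) = 404.4121·212.2849/5469.6422 = 15.695831.
Posterior SD = √σₙ² = √(404.4121·212.2849/5469.6422) = 3.9618.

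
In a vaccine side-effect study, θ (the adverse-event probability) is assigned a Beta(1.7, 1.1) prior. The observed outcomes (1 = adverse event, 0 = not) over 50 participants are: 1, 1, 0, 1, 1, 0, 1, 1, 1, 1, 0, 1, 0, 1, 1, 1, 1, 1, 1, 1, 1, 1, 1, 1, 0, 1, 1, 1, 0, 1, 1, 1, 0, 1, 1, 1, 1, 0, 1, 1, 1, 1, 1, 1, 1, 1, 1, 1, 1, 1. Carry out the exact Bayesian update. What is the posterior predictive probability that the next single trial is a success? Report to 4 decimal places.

The Beta prior is conjugate to a Binomial/Bernoulli likelihood; the update adds successes to α and failures to β.
Posterior: Beta(α+k, β+n−k) = Beta(1.7+42, 1.1+8) = Beta(43.7, 9.1).
For a single future Bernoulli trial, P(success | data) = α/(α+β) = 0.8277.

0.8277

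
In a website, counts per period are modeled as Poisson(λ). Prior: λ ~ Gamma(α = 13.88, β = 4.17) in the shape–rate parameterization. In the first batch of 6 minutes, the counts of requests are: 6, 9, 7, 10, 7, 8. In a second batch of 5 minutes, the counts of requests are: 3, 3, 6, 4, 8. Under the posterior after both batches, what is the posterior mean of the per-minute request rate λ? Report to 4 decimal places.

With a Gamma(shape α, rate β) prior, the Poisson likelihood is conjugate: the posterior is Gamma(α + ΣXᵢ, β + n).
Batch 1: sum of counts S = 47 over n = 6 minutes.
After batch 1: Gamma(α+S, β+n) = Gamma(13.88+47, 4.17+6) = Gamma(60.88, 10.17).
Batch 2: sum of counts S = 24 over n = 5 minutes.
After batch 2: Gamma(α+S, β+n) = Gamma(60.88+24, 10.17+5) = Gamma(84.88, 15.17).
Posterior mean = α/β = 84.88/15.17 = 5.5953.

5.5953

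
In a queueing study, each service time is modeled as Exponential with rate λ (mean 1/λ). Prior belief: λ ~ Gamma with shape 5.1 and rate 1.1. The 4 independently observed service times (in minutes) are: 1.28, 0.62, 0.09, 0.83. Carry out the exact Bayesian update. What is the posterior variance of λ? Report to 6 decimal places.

0.592201

With a Gamma(shape α, rate β) prior on the exponential rate λ, the posterior after n observations with total T = Σxᵢ is Gamma(α+n, β+T).
Sum of observations T = 2.82 minutes; n = 4.
Posterior: Gamma(5.1+4, 1.1+2.82) = Gamma(9.1, 3.92).
Var = α/β² = 0.592201.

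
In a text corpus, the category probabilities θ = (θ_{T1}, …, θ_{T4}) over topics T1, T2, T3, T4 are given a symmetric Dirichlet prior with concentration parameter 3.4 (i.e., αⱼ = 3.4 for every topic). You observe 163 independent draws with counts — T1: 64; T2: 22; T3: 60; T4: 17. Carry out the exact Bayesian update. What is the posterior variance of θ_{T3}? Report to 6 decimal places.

0.001296

The Dirichlet prior is conjugate to the Multinomial likelihood: each posterior αⱼ = prior αⱼ + observed count nⱼ.
Posterior concentration: (67.4, 25.4, 63.4, 20.4), total = 176.6.
Var[θ_j] = α_j(Σα−α_j)/((Σα)²(Σα+1)) = 63.4·113.2/(176.6²·177.6) = 0.001296.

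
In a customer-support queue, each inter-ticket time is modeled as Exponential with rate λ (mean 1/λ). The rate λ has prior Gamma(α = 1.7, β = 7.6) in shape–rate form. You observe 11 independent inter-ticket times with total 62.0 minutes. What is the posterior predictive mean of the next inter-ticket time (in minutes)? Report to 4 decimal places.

With a Gamma(shape α, rate β) prior on the exponential rate λ, the posterior after n observations with total T = Σxᵢ is Gamma(α+n, β+T).
Posterior: Gamma(1.7+11, 7.6+62.0) = Gamma(12.7, 69.6).
The predictive distribution for the next observation is Lomax; its mean is β/(α−1) = 69.6/11.7 = 5.9487.

5.9487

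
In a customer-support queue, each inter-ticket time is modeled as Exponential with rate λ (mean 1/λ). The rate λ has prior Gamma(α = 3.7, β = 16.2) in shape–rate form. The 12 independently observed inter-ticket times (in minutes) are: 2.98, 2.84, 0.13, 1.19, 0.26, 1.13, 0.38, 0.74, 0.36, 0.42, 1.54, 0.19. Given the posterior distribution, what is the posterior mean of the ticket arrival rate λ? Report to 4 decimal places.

0.5536

With a Gamma(shape α, rate β) prior on the exponential rate λ, the posterior after n observations with total T = Σxᵢ is Gamma(α+n, β+T).
Sum of observations T = 12.16 minutes; n = 12.
Posterior: Gamma(3.7+12, 16.2+12.16) = Gamma(15.7, 28.36).
Posterior mean of λ = α/β = 15.7/28.36 = 0.5536.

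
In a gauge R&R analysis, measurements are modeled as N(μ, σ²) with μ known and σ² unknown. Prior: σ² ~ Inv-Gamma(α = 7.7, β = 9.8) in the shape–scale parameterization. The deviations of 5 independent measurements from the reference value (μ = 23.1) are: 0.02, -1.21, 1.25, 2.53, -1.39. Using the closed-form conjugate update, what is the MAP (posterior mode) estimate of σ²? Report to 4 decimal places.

1.3821

With known mean μ and an Inverse-Gamma(α, β) prior on σ², the Normal likelihood is conjugate: posterior is Inv-Gamma(α + n/2, β + Σ(xᵢ−μ)²/2).
Σ(xᵢ−μ)² = (0.02)² + (-1.21)² + (1.25)² + (2.53)² + (-1.39)² = 11.3600.
Posterior: Inv-Gamma(7.7 + 5/2, 9.8 + 11.3600/2) = Inv-Gamma(10.20, 15.48000).
Mode = β/(α+1) = 15.48000/11.20 = 1.3821.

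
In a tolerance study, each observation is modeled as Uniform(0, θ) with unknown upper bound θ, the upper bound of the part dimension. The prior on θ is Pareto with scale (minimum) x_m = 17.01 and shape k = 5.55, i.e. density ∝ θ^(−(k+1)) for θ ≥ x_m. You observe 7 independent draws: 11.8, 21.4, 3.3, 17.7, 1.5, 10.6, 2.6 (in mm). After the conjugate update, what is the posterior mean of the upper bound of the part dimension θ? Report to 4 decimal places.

23.2528

A Pareto(scale x_m, shape k) prior on the upper bound θ of Uniform(0, θ) is conjugate: posterior is Pareto(max(x_m, max xᵢ), k + n).
Sample maximum = 21.4; prior scale x_m = 17.01 → posterior scale = max = 21.40.
Posterior shape = 5.55 + 7 = 12.55.
E[θ|data] = k·x_m/(k−1) = 12.55·21.40/11.55 = 23.2528.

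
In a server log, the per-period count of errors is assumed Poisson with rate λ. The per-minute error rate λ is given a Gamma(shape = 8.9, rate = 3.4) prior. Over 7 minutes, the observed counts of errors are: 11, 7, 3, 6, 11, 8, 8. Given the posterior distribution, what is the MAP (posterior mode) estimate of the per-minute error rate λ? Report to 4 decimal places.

With a Gamma(shape α, rate β) prior, the Poisson likelihood is conjugate: the posterior is Gamma(α + ΣXᵢ, β + n).
Sum of counts S = 54 over n = 7 minutes.
Posterior: Gamma(α+S, β+n) = Gamma(8.9+54, 3.4+7) = Gamma(62.9, 10.4).
Mode of Gamma(α,β) for α≥1 is (α−1)/β = 61.9/10.4 = 5.9519.

5.9519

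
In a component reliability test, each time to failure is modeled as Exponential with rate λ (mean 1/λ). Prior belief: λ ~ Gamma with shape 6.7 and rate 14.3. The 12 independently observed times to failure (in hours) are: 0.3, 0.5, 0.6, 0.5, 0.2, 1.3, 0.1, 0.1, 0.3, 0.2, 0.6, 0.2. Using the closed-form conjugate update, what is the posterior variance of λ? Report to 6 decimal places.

0.050727

With a Gamma(shape α, rate β) prior on the exponential rate λ, the posterior after n observations with total T = Σxᵢ is Gamma(α+n, β+T).
Sum of observations T = 4.9 hours; n = 12.
Posterior: Gamma(6.7+12, 14.3+4.9) = Gamma(18.7, 19.2).
Var = α/β² = 0.050727.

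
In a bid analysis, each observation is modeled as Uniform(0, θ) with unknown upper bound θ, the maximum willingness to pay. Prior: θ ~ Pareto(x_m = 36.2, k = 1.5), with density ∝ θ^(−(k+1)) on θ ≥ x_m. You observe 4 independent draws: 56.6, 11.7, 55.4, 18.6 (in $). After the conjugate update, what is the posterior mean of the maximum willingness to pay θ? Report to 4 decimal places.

A Pareto(scale x_m, shape k) prior on the upper bound θ of Uniform(0, θ) is conjugate: posterior is Pareto(max(x_m, max xᵢ), k + n).
Sample maximum = 56.6; prior scale x_m = 36.2 → posterior scale = max = 56.6.
Posterior shape = 1.5 + 4 = 5.5.
E[θ|data] = k·x_m/(k−1) = 5.5·56.6/4.5 = 69.1778.

69.1778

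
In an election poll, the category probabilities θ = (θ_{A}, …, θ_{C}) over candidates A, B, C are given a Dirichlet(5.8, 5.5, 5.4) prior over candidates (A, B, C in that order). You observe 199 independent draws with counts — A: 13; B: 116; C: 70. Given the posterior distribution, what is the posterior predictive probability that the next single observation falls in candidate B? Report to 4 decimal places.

The Dirichlet prior is conjugate to the Multinomial likelihood: each posterior αⱼ = prior αⱼ + observed count nⱼ.
Posterior concentration: (18.8, 121.5, 75.4), total = 215.7.
P(next = B | data) = α_{B}/Σα = 0.5633.

0.5633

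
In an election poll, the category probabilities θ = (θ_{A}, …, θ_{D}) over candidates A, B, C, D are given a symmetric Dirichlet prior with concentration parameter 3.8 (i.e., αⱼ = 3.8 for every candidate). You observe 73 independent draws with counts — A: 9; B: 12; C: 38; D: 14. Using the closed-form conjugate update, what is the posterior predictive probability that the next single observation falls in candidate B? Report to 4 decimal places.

0.1791

The Dirichlet prior is conjugate to the Multinomial likelihood: each posterior αⱼ = prior αⱼ + observed count nⱼ.
Posterior concentration: (12.8, 15.8, 41.8, 17.8), total = 88.2.
P(next = B | data) = α_{B}/Σα = 0.1791.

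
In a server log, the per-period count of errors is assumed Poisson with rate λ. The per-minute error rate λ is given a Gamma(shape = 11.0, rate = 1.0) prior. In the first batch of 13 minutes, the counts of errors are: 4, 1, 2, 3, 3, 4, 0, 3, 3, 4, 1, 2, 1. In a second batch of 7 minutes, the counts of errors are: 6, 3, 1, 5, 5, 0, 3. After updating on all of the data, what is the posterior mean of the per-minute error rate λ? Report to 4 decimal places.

With a Gamma(shape α, rate β) prior, the Poisson likelihood is conjugate: the posterior is Gamma(α + ΣXᵢ, β + n).
Batch 1: sum of counts S = 31 over n = 13 minutes.
After batch 1: Gamma(α+S, β+n) = Gamma(11.0+31, 1.0+13) = Gamma(42.0, 14.0).
Batch 2: sum of counts S = 23 over n = 7 minutes.
After batch 2: Gamma(α+S, β+n) = Gamma(42.0+23, 14.0+7) = Gamma(65.0, 21.0).
Posterior mean = α/β = 65.0/21.0 = 3.0952.

3.0952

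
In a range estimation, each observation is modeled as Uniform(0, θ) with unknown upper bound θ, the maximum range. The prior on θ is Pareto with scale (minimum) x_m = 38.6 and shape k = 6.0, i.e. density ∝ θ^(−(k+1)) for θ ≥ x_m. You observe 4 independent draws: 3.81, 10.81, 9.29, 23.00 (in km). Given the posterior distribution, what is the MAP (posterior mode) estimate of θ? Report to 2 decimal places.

38.60

A Pareto(scale x_m, shape k) prior on the upper bound θ of Uniform(0, θ) is conjugate: posterior is Pareto(max(x_m, max xᵢ), k + n).
Sample maximum = 23.00; prior scale x_m = 38.6 → posterior scale = max = 38.60.
Posterior shape = 6.0 + 4 = 10.0.
The Pareto density is decreasing on [x_m, ∞), so the mode is x_m = 38.60.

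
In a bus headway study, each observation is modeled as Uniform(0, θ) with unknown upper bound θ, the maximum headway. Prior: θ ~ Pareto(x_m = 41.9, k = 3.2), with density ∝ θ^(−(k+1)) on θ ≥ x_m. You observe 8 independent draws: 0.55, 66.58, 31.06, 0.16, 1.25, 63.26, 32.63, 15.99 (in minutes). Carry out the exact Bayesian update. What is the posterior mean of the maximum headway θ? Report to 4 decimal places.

A Pareto(scale x_m, shape k) prior on the upper bound θ of Uniform(0, θ) is conjugate: posterior is Pareto(max(x_m, max xᵢ), k + n).
Sample maximum = 66.58; prior scale x_m = 41.9 → posterior scale = max = 66.58.
Posterior shape = 3.2 + 8 = 11.2.
E[θ|data] = k·x_m/(k−1) = 11.2·66.58/10.2 = 73.1075.

73.1075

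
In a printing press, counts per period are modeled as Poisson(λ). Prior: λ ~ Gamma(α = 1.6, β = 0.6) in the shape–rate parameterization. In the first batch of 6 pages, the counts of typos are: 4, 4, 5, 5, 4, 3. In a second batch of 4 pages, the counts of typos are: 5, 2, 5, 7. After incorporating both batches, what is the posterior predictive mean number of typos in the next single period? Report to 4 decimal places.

With a Gamma(shape α, rate β) prior, the Poisson likelihood is conjugate: the posterior is Gamma(α + ΣXᵢ, β + n).
Batch 1: sum of counts S = 25 over n = 6 pages.
After batch 1: Gamma(α+S, β+n) = Gamma(1.6+25, 0.6+6) = Gamma(26.6, 6.6).
Batch 2: sum of counts S = 19 over n = 4 pages.
After batch 2: Gamma(α+S, β+n) = Gamma(26.6+19, 6.6+4) = Gamma(45.6, 10.6).
The predictive distribution for one future period is NegBinom with mean α/β = 4.3019.

4.3019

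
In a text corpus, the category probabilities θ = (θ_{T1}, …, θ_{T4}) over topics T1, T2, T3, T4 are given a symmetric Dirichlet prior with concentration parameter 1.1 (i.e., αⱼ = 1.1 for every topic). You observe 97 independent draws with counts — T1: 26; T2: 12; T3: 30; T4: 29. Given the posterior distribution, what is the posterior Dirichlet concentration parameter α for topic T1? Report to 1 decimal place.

27.1

The Dirichlet prior is conjugate to the Multinomial likelihood: each posterior αⱼ = prior αⱼ + observed count nⱼ.
Posterior concentration: (27.1, 13.1, 31.1, 30.1), total = 101.4.
α_{T1} = 1.1 + 26 = 27.1.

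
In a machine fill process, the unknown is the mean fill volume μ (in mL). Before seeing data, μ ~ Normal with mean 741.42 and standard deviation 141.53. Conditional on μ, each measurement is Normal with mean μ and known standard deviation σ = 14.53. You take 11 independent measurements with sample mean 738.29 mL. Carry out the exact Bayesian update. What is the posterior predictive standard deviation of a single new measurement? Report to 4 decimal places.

For Normal data with known variance σ², a Normal(μ₀, σ₀²) prior on μ is conjugate. Posterior precision = 1/σ₀² + n/σ²; posterior mean is the precision-weighted average of μ₀ and x̄.
σ₀² = 141.53² = 20030.7409, σ² = 14.53² = 211.1209; σ² + n·σ₀² = 211.1209 + 11·20030.7409 = 220549.2708.
Posterior precision = 1/σ₀² + n/σ² = 1/20030.7409 + 11/211.1209 = (σ² + n·σ₀²)/(σ₀²σ²) = 220549.2708/(20030.7409·211.1209); posterior variance σₙ² = σ₀²σ²/(σ² + n·σ₀²) = 20030.7409·211.1209/220549.2708 = 19.174437.
Predictive variance for one new observation = σₙ² + σ² = 20030.7409·211.1209/220549.2708 + 211.1209 = σ²·(σ₀² + 220549.2708)/220549.2708 = 211.1209·240580.0117/220549.2708 = 230.295337; SD = √(211.1209·240580.0117/220549.2708) = 15.1755.

15.1755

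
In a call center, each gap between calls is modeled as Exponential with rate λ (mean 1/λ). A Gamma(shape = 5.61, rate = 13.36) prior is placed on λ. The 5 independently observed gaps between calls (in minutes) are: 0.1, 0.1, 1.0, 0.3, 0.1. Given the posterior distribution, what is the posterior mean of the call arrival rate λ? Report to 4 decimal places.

0.7092

With a Gamma(shape α, rate β) prior on the exponential rate λ, the posterior after n observations with total T = Σxᵢ is Gamma(α+n, β+T).
Sum of observations T = 1.6 minutes; n = 5.
Posterior: Gamma(5.61+5, 13.36+1.6) = Gamma(10.61, 14.96).
Posterior mean of λ = α/β = 10.61/14.96 = 0.7092.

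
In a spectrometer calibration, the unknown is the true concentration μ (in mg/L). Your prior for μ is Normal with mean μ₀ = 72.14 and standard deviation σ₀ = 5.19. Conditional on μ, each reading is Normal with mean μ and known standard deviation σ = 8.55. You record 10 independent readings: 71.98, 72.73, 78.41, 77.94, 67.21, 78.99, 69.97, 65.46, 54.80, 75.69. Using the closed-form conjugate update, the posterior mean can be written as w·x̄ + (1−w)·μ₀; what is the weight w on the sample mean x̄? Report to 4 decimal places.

For Normal data with known variance σ², a Normal(μ₀, σ₀²) prior on μ is conjugate. Posterior precision = 1/σ₀² + n/σ²; posterior mean is the precision-weighted average of μ₀ and x̄.
σ₀² = 5.19² = 26.9361, σ² = 8.55² = 73.1025. Prior precision 1/σ₀² = 1/26.9361; data precision n/σ² = 10/73.1025.
w = (n/σ²)/(1/σ₀² + n/σ²) = n·σ₀²/(σ² + n·σ₀²) = 10·26.9361/(73.1025 + 10·26.9361) = 269.361/342.4635 = 0.7865.

0.7865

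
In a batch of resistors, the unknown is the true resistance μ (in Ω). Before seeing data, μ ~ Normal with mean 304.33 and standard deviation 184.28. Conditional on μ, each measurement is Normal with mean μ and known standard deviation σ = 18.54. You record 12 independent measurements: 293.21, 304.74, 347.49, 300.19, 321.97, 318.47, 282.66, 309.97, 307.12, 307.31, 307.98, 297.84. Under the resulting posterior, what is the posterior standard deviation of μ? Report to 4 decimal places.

For Normal data with known variance σ², a Normal(μ₀, σ₀²) prior on μ is conjugate. Posterior precision = 1/σ₀² + n/σ²; posterior mean is the precision-weighted average of μ₀ and x̄.
σ₀² = 184.28² = 33959.1184, σ² = 18.54² = 343.7316; σ² + n·σ₀² = 343.7316 + 12·33959.1184 = 407853.1524.
Posterior precision = 1/σ₀² + n/σ² = 1/33959.1184 + 12/343.7316 = (σ² + n·σ₀²)/(σ₀²σ²) = 407853.1524/(33959.1184·343.7316); posterior variance σₙ² = σ₀²σ²/(σ² + n·σ₀²) = 33959.1184·343.7316/407853.1524 = 28.620159.
Posterior SD = √σₙ² = √(33959.1184·343.7316/407853.1524) = 5.3498.

5.3498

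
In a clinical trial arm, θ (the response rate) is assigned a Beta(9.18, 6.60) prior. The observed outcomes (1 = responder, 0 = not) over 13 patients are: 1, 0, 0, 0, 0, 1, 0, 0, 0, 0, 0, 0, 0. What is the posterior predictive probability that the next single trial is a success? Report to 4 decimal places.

0.3885

The Beta prior is conjugate to a Binomial/Bernoulli likelihood; the update adds successes to α and failures to β.
Posterior: Beta(α+k, β+n−k) = Beta(9.18+2, 6.60+11) = Beta(11.18, 17.60).
For a single future Bernoulli trial, P(success | data) = α/(α+β) = 0.3885.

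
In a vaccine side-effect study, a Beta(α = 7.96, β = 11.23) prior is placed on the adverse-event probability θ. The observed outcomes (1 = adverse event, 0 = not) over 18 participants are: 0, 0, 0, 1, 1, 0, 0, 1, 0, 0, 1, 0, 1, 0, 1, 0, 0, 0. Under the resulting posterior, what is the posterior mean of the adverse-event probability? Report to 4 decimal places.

0.3754

The Beta prior is conjugate to a Binomial/Bernoulli likelihood; the update adds successes to α and failures to β.
Posterior: Beta(α+k, β+n−k) = Beta(7.96+6, 11.23+12) = Beta(13.96, 23.23).
Posterior mean = α/(α+β) = 13.96/37.19 = 0.3754.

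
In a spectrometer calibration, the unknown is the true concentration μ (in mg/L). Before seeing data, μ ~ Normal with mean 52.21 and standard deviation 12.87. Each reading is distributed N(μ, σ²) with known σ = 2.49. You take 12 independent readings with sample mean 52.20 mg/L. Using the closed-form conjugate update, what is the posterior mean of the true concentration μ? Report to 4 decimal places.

For Normal data with known variance σ², a Normal(μ₀, σ₀²) prior on μ is conjugate. Posterior precision = 1/σ₀² + n/σ²; posterior mean is the precision-weighted average of μ₀ and x̄.
n·x̄ = 12·52.20 = 626.4.
σ₀² = 12.87² = 165.6369, σ² = 2.49² = 6.2001; σ² + n·σ₀² = 6.2001 + 12·165.6369 = 1993.8429.
Posterior mean = (μ₀/σ₀² + n·x̄/σ²)/(1/σ₀² + n/σ²) = (σ²·μ₀ + σ₀²·n·x̄)/(σ² + n·σ₀²) = (6.2001·52.21 + 165.6369·626.4)/1993.8429 = 104078.661381/1993.8429 = 52.2000.

52.2000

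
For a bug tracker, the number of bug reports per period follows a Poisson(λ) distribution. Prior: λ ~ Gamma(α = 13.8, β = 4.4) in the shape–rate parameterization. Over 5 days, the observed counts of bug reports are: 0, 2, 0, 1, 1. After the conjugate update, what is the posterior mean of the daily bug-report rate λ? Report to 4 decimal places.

With a Gamma(shape α, rate β) prior, the Poisson likelihood is conjugate: the posterior is Gamma(α + ΣXᵢ, β + n).
Sum of counts S = 4 over n = 5 days.
Posterior: Gamma(α+S, β+n) = Gamma(13.8+4, 4.4+5) = Gamma(17.8, 9.4).
Posterior mean = α/β = 17.8/9.4 = 1.8936.

1.8936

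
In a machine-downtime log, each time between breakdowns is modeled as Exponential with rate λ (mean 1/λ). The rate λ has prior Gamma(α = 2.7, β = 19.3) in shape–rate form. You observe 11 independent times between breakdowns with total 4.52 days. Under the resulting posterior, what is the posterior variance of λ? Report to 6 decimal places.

0.024146

With a Gamma(shape α, rate β) prior on the exponential rate λ, the posterior after n observations with total T = Σxᵢ is Gamma(α+n, β+T).
Posterior: Gamma(2.7+11, 19.3+4.52) = Gamma(13.7, 23.82).
Var = α/β² = 0.024146.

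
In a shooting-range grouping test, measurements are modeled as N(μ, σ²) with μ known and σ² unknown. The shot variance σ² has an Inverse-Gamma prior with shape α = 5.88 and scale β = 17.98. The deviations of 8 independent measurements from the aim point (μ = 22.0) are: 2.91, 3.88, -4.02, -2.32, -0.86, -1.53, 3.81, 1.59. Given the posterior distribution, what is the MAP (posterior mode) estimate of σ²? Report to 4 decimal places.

4.6484

With known mean μ and an Inverse-Gamma(α, β) prior on σ², the Normal likelihood is conjugate: posterior is Inv-Gamma(α + n/2, β + Σ(xᵢ−μ)²/2).
Σ(xᵢ−μ)² = (2.91)² + (3.88)² + (-4.02)² + (-2.32)² + (-0.86)² + (-1.53)² + (3.81)² + (1.59)² = 65.1900.
Posterior: Inv-Gamma(5.88 + 8/2, 17.98 + 65.1900/2) = Inv-Gamma(9.88, 50.57500).
Mode = β/(α+1) = 50.57500/10.88 = 4.6484.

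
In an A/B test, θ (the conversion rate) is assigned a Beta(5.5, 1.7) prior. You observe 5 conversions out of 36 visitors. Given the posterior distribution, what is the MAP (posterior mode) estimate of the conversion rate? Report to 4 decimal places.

0.2306

The Beta prior is conjugate to a Binomial/Bernoulli likelihood; the update adds successes to α and failures to β.
Posterior: Beta(α+k, β+n−k) = Beta(5.5+5, 1.7+31) = Beta(10.5, 32.7).
Mode of Beta(a,b) for a,b>1 is (a−1)/(a+b−2) = 9.5/41.2 = 0.2306.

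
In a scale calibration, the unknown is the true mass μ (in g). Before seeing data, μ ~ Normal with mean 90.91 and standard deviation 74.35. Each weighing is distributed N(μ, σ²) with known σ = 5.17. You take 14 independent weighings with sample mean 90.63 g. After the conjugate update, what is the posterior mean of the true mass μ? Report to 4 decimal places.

For Normal data with known variance σ², a Normal(μ₀, σ₀²) prior on μ is conjugate. Posterior precision = 1/σ₀² + n/σ²; posterior mean is the precision-weighted average of μ₀ and x̄.
n·x̄ = 14·90.63 = 1268.82.
σ₀² = 74.35² = 5527.9225, σ² = 5.17² = 26.7289; σ² + n·σ₀² = 26.7289 + 14·5527.9225 = 77417.6439.
Posterior mean = (μ₀/σ₀² + n·x̄/σ²)/(1/σ₀² + n/σ²) = (σ²·μ₀ + σ₀²·n·x̄)/(σ² + n·σ₀²) = (26.7289·90.91 + 5527.9225·1268.82)/77417.6439 = 7016368.550749/77417.6439 = 90.6301.

90.6301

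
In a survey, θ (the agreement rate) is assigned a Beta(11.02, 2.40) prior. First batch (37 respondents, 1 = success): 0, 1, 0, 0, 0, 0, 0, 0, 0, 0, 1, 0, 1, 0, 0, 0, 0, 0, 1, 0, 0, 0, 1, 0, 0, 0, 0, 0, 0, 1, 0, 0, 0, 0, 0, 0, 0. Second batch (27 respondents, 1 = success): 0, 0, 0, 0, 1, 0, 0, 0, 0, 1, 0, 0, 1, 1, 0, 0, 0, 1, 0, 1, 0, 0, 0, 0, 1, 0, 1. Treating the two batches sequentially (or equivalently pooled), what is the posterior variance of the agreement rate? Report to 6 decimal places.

0.002789

The Beta prior is conjugate to a Binomial/Bernoulli likelihood; the update adds successes to α and failures to β.
After batch 1: Beta(11.02+6, 2.40+31) = Beta(17.02, 33.40).
After batch 2: Beta(17.02+8, 33.40+19) = Beta(25.02, 52.40).
Var = αβ/((α+β)²(α+β+1)) = 25.02·52.40/(77.42²·78.42) = 0.002789.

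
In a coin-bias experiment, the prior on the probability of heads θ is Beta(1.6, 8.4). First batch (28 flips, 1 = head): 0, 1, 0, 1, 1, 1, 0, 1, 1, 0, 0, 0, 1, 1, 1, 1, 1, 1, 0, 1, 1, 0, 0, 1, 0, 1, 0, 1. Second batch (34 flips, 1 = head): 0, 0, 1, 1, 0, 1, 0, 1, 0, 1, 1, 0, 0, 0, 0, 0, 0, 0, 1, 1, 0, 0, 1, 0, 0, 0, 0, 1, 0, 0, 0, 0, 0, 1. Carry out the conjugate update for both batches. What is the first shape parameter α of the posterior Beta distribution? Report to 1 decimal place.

29.6

The Beta prior is conjugate to a Binomial/Bernoulli likelihood; the update adds successes to α and failures to β.
After batch 1: Beta(1.6+17, 8.4+11) = Beta(18.6, 19.4).
After batch 2: Beta(18.6+11, 19.4+23) = Beta(29.6, 42.4).
Posterior α = 29.6.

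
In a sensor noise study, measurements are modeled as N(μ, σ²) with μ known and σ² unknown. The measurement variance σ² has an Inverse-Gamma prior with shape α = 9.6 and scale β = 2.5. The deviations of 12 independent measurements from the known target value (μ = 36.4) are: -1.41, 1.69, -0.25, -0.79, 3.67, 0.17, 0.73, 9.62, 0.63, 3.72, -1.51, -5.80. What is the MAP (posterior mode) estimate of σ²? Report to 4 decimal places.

5.0380

With known mean μ and an Inverse-Gamma(α, β) prior on σ², the Normal likelihood is conjugate: posterior is Inv-Gamma(α + n/2, β + Σ(xᵢ−μ)²/2).
Σ(xᵢ−μ)² = (-1.41)² + (1.69)² + (-0.25)² + (-0.79)² + (3.67)² + (0.17)² + (0.73)² + (9.62)² + (0.63)² + (3.72)² + (-1.51)² + (-5.80)² = 162.2613.
Posterior: Inv-Gamma(9.6 + 12/2, 2.5 + 162.2613/2) = Inv-Gamma(15.60, 83.63065).
Mode = β/(α+1) = 83.63065/16.60 = 5.0380.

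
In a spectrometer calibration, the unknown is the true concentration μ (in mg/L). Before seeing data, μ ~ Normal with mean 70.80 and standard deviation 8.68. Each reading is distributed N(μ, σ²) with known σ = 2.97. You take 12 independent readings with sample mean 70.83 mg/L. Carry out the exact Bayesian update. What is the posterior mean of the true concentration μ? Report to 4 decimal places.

For Normal data with known variance σ², a Normal(μ₀, σ₀²) prior on μ is conjugate. Posterior precision = 1/σ₀² + n/σ²; posterior mean is the precision-weighted average of μ₀ and x̄.
n·x̄ = 12·70.83 = 849.96.
σ₀² = 8.68² = 75.3424, σ² = 2.97² = 8.8209; σ² + n·σ₀² = 8.8209 + 12·75.3424 = 912.9297.
Posterior mean = (μ₀/σ₀² + n·x̄/σ²)/(1/σ₀² + n/σ²) = (σ²·μ₀ + σ₀²·n·x̄)/(σ² + n·σ₀²) = (8.8209·70.80 + 75.3424·849.96)/912.9297 = 64662.546024/912.9297 = 70.8297.

70.8297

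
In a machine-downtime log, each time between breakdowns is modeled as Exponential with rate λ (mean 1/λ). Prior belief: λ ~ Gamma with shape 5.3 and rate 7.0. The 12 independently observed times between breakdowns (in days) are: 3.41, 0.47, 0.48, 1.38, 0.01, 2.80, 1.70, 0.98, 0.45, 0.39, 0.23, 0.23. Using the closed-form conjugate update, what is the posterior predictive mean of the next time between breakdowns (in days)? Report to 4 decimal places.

1.1982

With a Gamma(shape α, rate β) prior on the exponential rate λ, the posterior after n observations with total T = Σxᵢ is Gamma(α+n, β+T).
Sum of observations T = 12.53 days; n = 12.
Posterior: Gamma(5.3+12, 7.0+12.53) = Gamma(17.3, 19.53).
The predictive distribution for the next observation is Lomax; its mean is β/(α−1) = 19.53/16.3 = 1.1982.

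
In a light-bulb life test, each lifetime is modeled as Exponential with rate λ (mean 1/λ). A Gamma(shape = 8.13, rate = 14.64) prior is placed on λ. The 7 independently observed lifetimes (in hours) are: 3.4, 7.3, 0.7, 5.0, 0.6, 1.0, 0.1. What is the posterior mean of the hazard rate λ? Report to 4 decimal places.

0.4621

With a Gamma(shape α, rate β) prior on the exponential rate λ, the posterior after n observations with total T = Σxᵢ is Gamma(α+n, β+T).
Sum of observations T = 18.1 hours; n = 7.
Posterior: Gamma(8.13+7, 14.64+18.1) = Gamma(15.13, 32.74).
Posterior mean of λ = α/β = 15.13/32.74 = 0.4621.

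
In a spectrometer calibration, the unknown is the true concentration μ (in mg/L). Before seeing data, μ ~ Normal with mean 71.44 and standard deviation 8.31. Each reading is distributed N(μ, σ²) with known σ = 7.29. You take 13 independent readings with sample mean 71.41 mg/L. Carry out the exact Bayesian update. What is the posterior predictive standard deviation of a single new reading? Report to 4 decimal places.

For Normal data with known variance σ², a Normal(μ₀, σ₀²) prior on μ is conjugate. Posterior precision = 1/σ₀² + n/σ²; posterior mean is the precision-weighted average of μ₀ and x̄.
σ₀² = 8.31² = 69.0561, σ² = 7.29² = 53.1441; σ² + n·σ₀² = 53.1441 + 13·69.0561 = 950.8734.
Posterior precision = 1/σ₀² + n/σ² = 1/69.0561 + 13/53.1441 = (σ² + n·σ₀²)/(σ₀²σ²) = 950.8734/(69.0561·53.1441); posterior variance σₙ² = σ₀²σ²/(σ² + n·σ₀²) = 69.0561·53.1441/950.8734 = 3.859530.
Predictive variance for one new observation = σₙ² + σ² = 69.0561·53.1441/950.8734 + 53.1441 = σ²·(σ₀² + 950.8734)/950.8734 = 53.1441·1019.9295/950.8734 = 57.003630; SD = √(53.1441·1019.9295/950.8734) = 7.5501.

7.5501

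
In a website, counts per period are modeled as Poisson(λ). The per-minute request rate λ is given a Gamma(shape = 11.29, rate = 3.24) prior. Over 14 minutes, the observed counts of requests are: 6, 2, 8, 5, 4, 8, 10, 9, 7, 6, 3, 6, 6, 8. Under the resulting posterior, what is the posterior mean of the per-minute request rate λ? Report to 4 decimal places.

5.7593

With a Gamma(shape α, rate β) prior, the Poisson likelihood is conjugate: the posterior is Gamma(α + ΣXᵢ, β + n).
Sum of counts S = 88 over n = 14 minutes.
Posterior: Gamma(α+S, β+n) = Gamma(11.29+88, 3.24+14) = Gamma(99.29, 17.24).
Posterior mean = α/β = 99.29/17.24 = 5.7593.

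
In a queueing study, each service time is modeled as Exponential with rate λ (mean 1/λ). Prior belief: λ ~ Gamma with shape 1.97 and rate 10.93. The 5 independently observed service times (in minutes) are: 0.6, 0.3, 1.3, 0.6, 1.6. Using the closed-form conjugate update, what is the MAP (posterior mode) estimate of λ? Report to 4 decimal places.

With a Gamma(shape α, rate β) prior on the exponential rate λ, the posterior after n observations with total T = Σxᵢ is Gamma(α+n, β+T).
Sum of observations T = 4.4 minutes; n = 5.
Posterior: Gamma(1.97+5, 10.93+4.4) = Gamma(6.97, 15.33).
Mode = (α−1)/β = 0.3894.

0.3894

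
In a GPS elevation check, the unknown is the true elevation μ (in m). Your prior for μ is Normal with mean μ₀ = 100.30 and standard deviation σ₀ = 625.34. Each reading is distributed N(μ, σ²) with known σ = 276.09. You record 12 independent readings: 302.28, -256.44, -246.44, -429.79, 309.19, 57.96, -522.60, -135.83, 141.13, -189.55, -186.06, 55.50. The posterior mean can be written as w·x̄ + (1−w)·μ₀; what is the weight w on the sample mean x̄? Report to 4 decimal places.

0.9840

For Normal data with known variance σ², a Normal(μ₀, σ₀²) prior on μ is conjugate. Posterior precision = 1/σ₀² + n/σ²; posterior mean is the precision-weighted average of μ₀ and x̄.
σ₀² = 625.34² = 391050.1156, σ² = 276.09² = 76225.6881. Prior precision 1/σ₀² = 1/391050.1156; data precision n/σ² = 12/76225.6881.
w = (n/σ²)/(1/σ₀² + n/σ²) = n·σ₀²/(σ² + n·σ₀²) = 12·391050.1156/(76225.6881 + 12·391050.1156) = 4692601.3872/4768827.0753 = 0.9840.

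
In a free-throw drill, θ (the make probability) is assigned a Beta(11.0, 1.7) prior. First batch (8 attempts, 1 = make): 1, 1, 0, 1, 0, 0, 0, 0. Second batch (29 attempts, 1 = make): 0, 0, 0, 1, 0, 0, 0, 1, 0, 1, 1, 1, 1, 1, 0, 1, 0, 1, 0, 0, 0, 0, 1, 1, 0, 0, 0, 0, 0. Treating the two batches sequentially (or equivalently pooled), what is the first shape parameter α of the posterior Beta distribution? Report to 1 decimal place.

25.0

The Beta prior is conjugate to a Binomial/Bernoulli likelihood; the update adds successes to α and failures to β.
After batch 1: Beta(11.0+3, 1.7+5) = Beta(14.0, 6.7).
After batch 2: Beta(14.0+11, 6.7+18) = Beta(25.0, 24.7).
Posterior α = 25.0.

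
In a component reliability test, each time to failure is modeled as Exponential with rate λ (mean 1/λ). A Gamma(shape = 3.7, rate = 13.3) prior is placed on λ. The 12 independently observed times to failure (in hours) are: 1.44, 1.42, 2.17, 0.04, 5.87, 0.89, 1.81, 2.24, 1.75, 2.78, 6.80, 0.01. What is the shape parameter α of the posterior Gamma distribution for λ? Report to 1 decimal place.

15.7

With a Gamma(shape α, rate β) prior on the exponential rate λ, the posterior after n observations with total T = Σxᵢ is Gamma(α+n, β+T).
Sum of observations T = 27.22 hours; n = 12.
Posterior: Gamma(3.7+12, 13.3+27.22) = Gamma(15.7, 40.52).
Posterior α = 15.7.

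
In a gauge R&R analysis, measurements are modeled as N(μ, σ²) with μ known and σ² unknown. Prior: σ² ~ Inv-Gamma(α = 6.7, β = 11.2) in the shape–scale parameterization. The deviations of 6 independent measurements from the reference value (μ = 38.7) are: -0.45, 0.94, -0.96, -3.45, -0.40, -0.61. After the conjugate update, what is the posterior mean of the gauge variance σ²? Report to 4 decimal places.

2.1174

With known mean μ and an Inverse-Gamma(α, β) prior on σ², the Normal likelihood is conjugate: posterior is Inv-Gamma(α + n/2, β + Σ(xᵢ−μ)²/2).
Σ(xᵢ−μ)² = (-0.45)² + (0.94)² + (-0.96)² + (-3.45)² + (-0.40)² + (-0.61)² = 14.4423.
Posterior: Inv-Gamma(6.7 + 6/2, 11.2 + 14.4423/2) = Inv-Gamma(9.70, 18.42115).
E[σ²|data] = β/(α−1) = 18.42115/8.70 = 2.1174.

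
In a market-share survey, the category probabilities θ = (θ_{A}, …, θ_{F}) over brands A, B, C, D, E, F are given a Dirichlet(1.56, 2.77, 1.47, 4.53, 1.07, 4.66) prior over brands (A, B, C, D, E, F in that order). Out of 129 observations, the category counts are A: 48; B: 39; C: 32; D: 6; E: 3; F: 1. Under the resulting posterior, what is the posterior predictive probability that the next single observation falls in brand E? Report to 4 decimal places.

0.0281

The Dirichlet prior is conjugate to the Multinomial likelihood: each posterior αⱼ = prior αⱼ + observed count nⱼ.
Posterior concentration: (49.56, 41.77, 33.47, 10.53, 4.07, 5.66), total = 145.06.
P(next = E | data) = α_{E}/Σα = 0.0281.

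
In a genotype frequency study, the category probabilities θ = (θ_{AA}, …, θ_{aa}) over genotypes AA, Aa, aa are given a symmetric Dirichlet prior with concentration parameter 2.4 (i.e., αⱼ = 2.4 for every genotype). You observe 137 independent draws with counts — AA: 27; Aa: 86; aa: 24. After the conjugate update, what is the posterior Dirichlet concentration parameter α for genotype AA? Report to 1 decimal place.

29.4

The Dirichlet prior is conjugate to the Multinomial likelihood: each posterior αⱼ = prior αⱼ + observed count nⱼ.
Posterior concentration: (29.4, 88.4, 26.4), total = 144.2.
α_{AA} = 2.4 + 27 = 29.4.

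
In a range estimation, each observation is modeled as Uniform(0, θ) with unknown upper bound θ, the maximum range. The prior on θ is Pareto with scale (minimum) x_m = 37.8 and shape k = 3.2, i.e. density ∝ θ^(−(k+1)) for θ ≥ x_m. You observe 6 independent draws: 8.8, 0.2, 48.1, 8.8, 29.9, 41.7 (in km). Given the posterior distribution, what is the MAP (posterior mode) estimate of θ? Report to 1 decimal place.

48.1

A Pareto(scale x_m, shape k) prior on the upper bound θ of Uniform(0, θ) is conjugate: posterior is Pareto(max(x_m, max xᵢ), k + n).
Sample maximum = 48.1; prior scale x_m = 37.8 → posterior scale = max = 48.1.
Posterior shape = 3.2 + 6 = 9.2.
The Pareto density is decreasing on [x_m, ∞), so the mode is x_m = 48.1.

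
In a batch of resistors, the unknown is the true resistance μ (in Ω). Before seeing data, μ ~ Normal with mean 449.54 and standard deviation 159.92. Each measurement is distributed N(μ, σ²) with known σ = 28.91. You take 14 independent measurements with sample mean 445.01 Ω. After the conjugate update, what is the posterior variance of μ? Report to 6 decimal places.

For Normal data with known variance σ², a Normal(μ₀, σ₀²) prior on μ is conjugate. Posterior precision = 1/σ₀² + n/σ²; posterior mean is the precision-weighted average of μ₀ and x̄.
σ₀² = 159.92² = 25574.4064, σ² = 28.91² = 835.7881; σ² + n·σ₀² = 835.7881 + 14·25574.4064 = 358877.4777.
Posterior precision = 1/σ₀² + n/σ² = 1/25574.4064 + 14/835.7881 = (σ² + n·σ₀²)/(σ₀²σ²) = 358877.4777/(25574.4064·835.7881); posterior variance σₙ² = σ₀²σ²/(σ² + n·σ₀²) = 25574.4064·835.7881/358877.4777 = 59.560117.

59.560117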